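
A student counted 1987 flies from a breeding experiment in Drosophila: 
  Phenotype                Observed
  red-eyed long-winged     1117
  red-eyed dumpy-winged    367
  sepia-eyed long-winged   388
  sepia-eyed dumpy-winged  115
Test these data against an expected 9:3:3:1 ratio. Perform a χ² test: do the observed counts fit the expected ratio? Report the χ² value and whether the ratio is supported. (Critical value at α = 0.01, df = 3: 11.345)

1.403; consistent

The 9:3:3:1 ratio has 16 parts, so with N = 1987 the expected counts are:
  red-eyed long-winged: 1987 × 9/16 = 1117.6875
  red-eyed dumpy-winged: 1987 × 3/16 = 372.5625
  sepia-eyed long-winged: 1987 × 3/16 = 372.5625
  sepia-eyed dumpy-winged: 1987 × 1/16 = 124.1875
χ² = Σ (O − E)² / E
  red-eyed long-winged: (1117 − 1117.6875)² / 1117.6875 = 0.0004
  red-eyed dumpy-winged: (367 − 372.5625)² / 372.5625 = 0.0831
  sepia-eyed long-winged: (388 − 372.5625)² / 372.5625 = 0.6397
  sepia-eyed dumpy-winged: (115 − 124.1875)² / 124.1875 = 0.6797
χ² = 0.0004 + 0.0831 + 0.6397 + 0.6797 = 1.4029 ≈ 1.403
Degrees of freedom = 4 − 1 = 3; critical value at α = 0.01 is 11.345.
Since 1.403 < 11.345, we fail to reject the null hypothesis — the data are consistent with the 9:3:3:1 ratio.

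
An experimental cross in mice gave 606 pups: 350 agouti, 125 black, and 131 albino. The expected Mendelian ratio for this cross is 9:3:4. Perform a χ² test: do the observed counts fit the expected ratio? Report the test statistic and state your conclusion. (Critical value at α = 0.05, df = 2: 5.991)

4.157; consistent

Expected counts for N = 606 under a 9:3:4 ratio (total parts = 16):
  agouti: 606 × 9/16 = 340.875
  black: 606 × 3/16 = 113.625
  albino: 606 × 4/16 = 151.5
χ² = Σ (O − E)² / E
  agouti: (350 − 340.875)² / 340.875 = 0.2443
  black: (125 − 113.625)² / 113.625 = 1.1388
  albino: (131 − 151.5)² / 151.5 = 2.7739
χ² = 0.2443 + 1.1388 + 2.7739 = 4.157
Degrees of freedom = 3 − 1 = 2; critical value at α = 0.05 is 5.991.
Since 4.157 < 5.991, we fail to reject the null hypothesis — the data are consistent with the 9:3:4 ratio.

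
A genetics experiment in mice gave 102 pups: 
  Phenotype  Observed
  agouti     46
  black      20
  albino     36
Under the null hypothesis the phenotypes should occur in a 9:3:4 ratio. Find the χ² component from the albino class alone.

Expected counts for N = 102 under a 9:3:4 ratio (total parts = 16):
  agouti: 102 × 9/16 = 57.375
  black: 102 × 3/16 = 19.125
  albino: 102 × 4/16 = 25.5
Contribution of albino: (36 − 25.5)² / 25.5 = 4.3235

4.324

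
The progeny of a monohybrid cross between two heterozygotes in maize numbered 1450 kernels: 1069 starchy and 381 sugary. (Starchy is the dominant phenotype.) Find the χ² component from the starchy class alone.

For a monohybrid cross between heterozygotes with complete dominance, the expected phenotypic ratio is 3:1.
Under the 3:1 hypothesis (Σ ratio = 4, N = 1450):
  starchy: 1450 × 3/4 = 1087.5
  sugary: 1450 × 1/4 = 362.5
Contribution of starchy: (1069 − 1087.5)² / 1087.5 = 0.3147

0.315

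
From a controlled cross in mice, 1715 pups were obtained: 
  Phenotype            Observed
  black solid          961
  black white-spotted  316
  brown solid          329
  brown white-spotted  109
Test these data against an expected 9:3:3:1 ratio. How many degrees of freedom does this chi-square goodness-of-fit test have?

A goodness-of-fit test with 4 phenotype classes has df = 4 − 1 = 3.

3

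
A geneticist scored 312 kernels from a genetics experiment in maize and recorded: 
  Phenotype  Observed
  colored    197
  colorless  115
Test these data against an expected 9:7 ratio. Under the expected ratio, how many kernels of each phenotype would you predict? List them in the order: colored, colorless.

Expected counts for N = 312 under a 9:7 ratio (total parts = 16):
  colored: 312 × 9/16 = 175.5
  colorless: 312 × 7/16 = 136.5

175.5, 136.5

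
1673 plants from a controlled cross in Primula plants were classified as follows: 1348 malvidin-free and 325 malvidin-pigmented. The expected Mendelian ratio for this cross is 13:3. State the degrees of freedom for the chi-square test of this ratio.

A goodness-of-fit test with 2 phenotype classes has df = 2 − 1 = 1.

1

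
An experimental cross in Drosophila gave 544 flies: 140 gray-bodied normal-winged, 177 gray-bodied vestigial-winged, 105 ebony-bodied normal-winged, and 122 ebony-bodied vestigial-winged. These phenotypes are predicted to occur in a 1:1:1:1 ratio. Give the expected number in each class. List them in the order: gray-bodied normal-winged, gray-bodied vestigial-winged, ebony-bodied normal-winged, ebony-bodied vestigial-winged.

Expected counts for N = 544 under a 1:1:1:1 ratio (total parts = 4):
  gray-bodied normal-winged: 544 × 1/4 = 136
  gray-bodied vestigial-winged: 544 × 1/4 = 136
  ebony-bodied normal-winged: 544 × 1/4 = 136
  ebony-bodied vestigial-winged: 544 × 1/4 = 136

136, 136, 136, 136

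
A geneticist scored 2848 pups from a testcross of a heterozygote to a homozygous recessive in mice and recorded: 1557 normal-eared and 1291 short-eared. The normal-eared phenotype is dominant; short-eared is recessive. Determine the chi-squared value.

A testcross of a heterozygote (Aa × aa) gives a 1:1 phenotypic ratio.
Total ratio parts = 2. Expected numbers out of 2848:
  normal-eared: 2848 × 1/2 = 1424
  short-eared: 2848 × 1/2 = 1424
χ² = Σ (O − E)² / E
  normal-eared: (1557 − 1424)² / 1424 = 12.4221
  short-eared: (1291 − 1424)² / 1424 = 12.4221
χ² = 12.4221 + 12.4221 = 24.8442 ≈ 24.844

24.844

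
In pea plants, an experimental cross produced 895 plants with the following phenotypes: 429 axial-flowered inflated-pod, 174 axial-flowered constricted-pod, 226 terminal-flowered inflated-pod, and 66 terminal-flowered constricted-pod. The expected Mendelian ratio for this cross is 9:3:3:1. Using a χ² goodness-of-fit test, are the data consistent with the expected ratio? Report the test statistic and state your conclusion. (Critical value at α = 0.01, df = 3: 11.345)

Under the 9:3:3:1 hypothesis (Σ ratio = 16, N = 895):
  axial-flowered inflated-pod: 895 × 9/16 = 503.4375
  axial-flowered constricted-pod: 895 × 3/16 = 167.8125
  terminal-flowered inflated-pod: 895 × 3/16 = 167.8125
  terminal-flowered constricted-pod: 895 × 1/16 = 55.9375
χ² = Σ (O − E)² / E
  axial-flowered inflated-pod: (429 − 503.4375)² / 503.4375 = 11.0062
  axial-flowered constricted-pod: (174 − 167.8125)² / 167.8125 = 0.2281
  terminal-flowered inflated-pod: (226 − 167.8125)² / 167.8125 = 20.1760
  terminal-flowered constricted-pod: (66 − 55.9375)² / 55.9375 = 1.8101
χ² = 11.0062 + 0.2281 + 20.1760 + 1.8101 = 33.2204 ≈ 33.220
Degrees of freedom = 4 − 1 = 3; critical value at α = 0.01 is 11.345.
Since 33.220 > 11.345, we reject the null hypothesis — the data do not fit the 9:3:3:1 ratio.

33.220; not consistent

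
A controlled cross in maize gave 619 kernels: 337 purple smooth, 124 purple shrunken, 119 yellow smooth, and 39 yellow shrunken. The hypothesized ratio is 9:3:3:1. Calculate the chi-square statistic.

Expected counts for N = 619 under a 9:3:3:1 ratio (total parts = 16):
  purple smooth: 619 × 9/16 = 348.1875
  purple shrunken: 619 × 3/16 = 116.0625
  yellow smooth: 619 × 3/16 = 116.0625
  yellow shrunken: 619 × 1/16 = 38.6875
χ² = Σ (O − E)² / E
  purple smooth: (337 − 348.1875)² / 348.1875 = 0.3595
  purple shrunken: (124 − 116.0625)² / 116.0625 = 0.5428
  yellow smooth: (119 − 116.0625)² / 116.0625 = 0.0743
  yellow shrunken: (39 − 38.6875)² / 38.6875 = 0.0025
χ² = 0.3595 + 0.5428 + 0.0743 + 0.0025 = 0.9791 ≈ 0.979

0.979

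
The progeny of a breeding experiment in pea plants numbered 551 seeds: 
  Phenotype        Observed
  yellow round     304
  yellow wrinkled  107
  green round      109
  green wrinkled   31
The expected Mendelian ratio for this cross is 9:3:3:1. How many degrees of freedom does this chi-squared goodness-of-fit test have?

3

A goodness-of-fit test with 4 phenotype classes has df = 4 − 1 = 3.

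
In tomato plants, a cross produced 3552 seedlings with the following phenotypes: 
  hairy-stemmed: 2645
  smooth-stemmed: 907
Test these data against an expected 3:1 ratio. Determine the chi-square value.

Under the 3:1 hypothesis (Σ ratio = 4, N = 3552):
  hairy-stemmed: 3552 × 3/4 = 2664
  smooth-stemmed: 3552 × 1/4 = 888
χ² = Σ (O − E)² / E
  hairy-stemmed: (2645 − 2664)² / 2664 = 0.1355
  smooth-stemmed: (907 − 888)² / 888 = 0.4065
χ² = 0.1355 + 0.4065 = 0.542

0.542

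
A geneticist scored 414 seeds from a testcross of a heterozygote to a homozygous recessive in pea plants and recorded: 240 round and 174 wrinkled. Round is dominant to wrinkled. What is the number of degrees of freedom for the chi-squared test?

A testcross of a heterozygote (Aa × aa) gives a 1:1 phenotypic ratio.
A goodness-of-fit test with 2 phenotype classes has df = 2 − 1 = 1.

1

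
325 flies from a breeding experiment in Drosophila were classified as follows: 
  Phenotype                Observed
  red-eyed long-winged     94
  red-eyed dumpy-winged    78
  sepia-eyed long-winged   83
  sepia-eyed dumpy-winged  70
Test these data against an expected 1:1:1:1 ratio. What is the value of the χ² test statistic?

3.726

Total ratio parts = 4. Expected numbers out of 325:
  red-eyed long-winged: 325 × 1/4 = 81.25
  red-eyed dumpy-winged: 325 × 1/4 = 81.25
  sepia-eyed long-winged: 325 × 1/4 = 81.25
  sepia-eyed dumpy-winged: 325 × 1/4 = 81.25
χ² = Σ (O − E)² / E
  red-eyed long-winged: (94 − 81.25)² / 81.25 = 2.0008
  red-eyed dumpy-winged: (78 − 81.25)² / 81.25 = 0.1300
  sepia-eyed long-winged: (83 − 81.25)² / 81.25 = 0.0377
  sepia-eyed dumpy-winged: (70 − 81.25)² / 81.25 = 1.5577
χ² = 2.0008 + 0.1300 + 0.0377 + 1.5577 = 3.7262 ≈ 3.726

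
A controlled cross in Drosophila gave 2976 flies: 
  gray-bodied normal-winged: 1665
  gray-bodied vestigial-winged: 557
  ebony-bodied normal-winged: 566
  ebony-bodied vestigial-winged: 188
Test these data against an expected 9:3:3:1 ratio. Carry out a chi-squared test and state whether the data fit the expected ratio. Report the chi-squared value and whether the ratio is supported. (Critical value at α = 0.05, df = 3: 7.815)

Under the 9:3:3:1 hypothesis (Σ ratio = 16, N = 2976):
  gray-bodied normal-winged: 2976 × 9/16 = 1674
  gray-bodied vestigial-winged: 2976 × 3/16 = 558
  ebony-bodied normal-winged: 2976 × 3/16 = 558
  ebony-bodied vestigial-winged: 2976 × 1/16 = 186
χ² = Σ (O − E)² / E
  gray-bodied normal-winged: (1665 − 1674)² / 1674 = 0.0484
  gray-bodied vestigial-winged: (557 − 558)² / 558 = 0.0018
  ebony-bodied normal-winged: (566 − 558)² / 558 = 0.1147
  ebony-bodied vestigial-winged: (188 − 186)² / 186 = 0.0215
χ² = 0.0484 + 0.0018 + 0.1147 + 0.0215 = 0.1864 ≈ 0.186
Degrees of freedom = 4 − 1 = 3; critical value at α = 0.05 is 7.815.
Since 0.186 < 7.815, we fail to reject the null hypothesis — the data are consistent with the 9:3:3:1 ratio.

0.186; consistent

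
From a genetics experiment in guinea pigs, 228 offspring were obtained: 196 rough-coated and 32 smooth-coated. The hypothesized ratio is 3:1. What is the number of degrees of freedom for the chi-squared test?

1

A goodness-of-fit test with 2 phenotype classes has df = 2 − 1 = 1.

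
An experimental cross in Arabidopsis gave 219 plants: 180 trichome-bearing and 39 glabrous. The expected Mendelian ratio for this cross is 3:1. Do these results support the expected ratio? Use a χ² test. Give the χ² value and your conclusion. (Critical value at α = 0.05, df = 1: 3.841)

Under the 3:1 hypothesis (Σ ratio = 4, N = 219):
  trichome-bearing: 219 × 3/4 = 164.25
  glabrous: 219 × 1/4 = 54.75
χ² = Σ (O − E)² / E
  trichome-bearing: (180 − 164.25)² / 164.25 = 1.5103
  glabrous: (39 − 54.75)² / 54.75 = 4.5308
χ² = 1.5103 + 4.5308 = 6.0411 ≈ 6.041
Degrees of freedom = 2 − 1 = 1; critical value at α = 0.05 is 3.841.
Since 6.041 > 3.841, we reject the null hypothesis — the data do not fit the 3:1 ratio.

6.041; not consistent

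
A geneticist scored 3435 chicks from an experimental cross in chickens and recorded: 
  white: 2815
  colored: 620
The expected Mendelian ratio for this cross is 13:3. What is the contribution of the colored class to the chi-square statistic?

The 13:3 ratio has 16 parts, so with N = 3435 the expected counts are:
  white: 3435 × 13/16 = 2790.9375
  colored: 3435 × 3/16 = 644.0625
Contribution of colored: (620 − 644.0625)² / 644.0625 = 0.8990

0.899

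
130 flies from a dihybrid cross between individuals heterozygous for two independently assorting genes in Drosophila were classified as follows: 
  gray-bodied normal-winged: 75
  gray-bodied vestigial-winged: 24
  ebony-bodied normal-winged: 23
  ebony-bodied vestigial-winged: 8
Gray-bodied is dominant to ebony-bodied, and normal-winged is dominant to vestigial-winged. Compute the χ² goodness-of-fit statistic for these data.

A dihybrid F₂ with independent assortment and complete dominance at both loci gives a 9:3:3:1 phenotypic ratio.
Expected counts for N = 130 under a 9:3:3:1 ratio (total parts = 16):
  gray-bodied normal-winged: 130 × 9/16 = 73.125
  gray-bodied vestigial-winged: 130 × 3/16 = 24.375
  ebony-bodied normal-winged: 130 × 3/16 = 24.375
  ebony-bodied vestigial-winged: 130 × 1/16 = 8.125
χ² = Σ (O − E)² / E
  gray-bodied normal-winged: (75 − 73.125)² / 73.125 = 0.0481
  gray-bodied vestigial-winged: (24 − 24.375)² / 24.375 = 0.0058
  ebony-bodied normal-winged: (23 − 24.375)² / 24.375 = 0.0776
  ebony-bodied vestigial-winged: (8 − 8.125)² / 8.125 = 0.0019
χ² = 0.0481 + 0.0058 + 0.0776 + 0.0019 = 0.1334 ≈ 0.133

0.133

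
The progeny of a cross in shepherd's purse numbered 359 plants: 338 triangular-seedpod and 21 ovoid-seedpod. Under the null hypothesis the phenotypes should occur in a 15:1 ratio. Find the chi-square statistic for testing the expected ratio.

0.098

The 15:1 ratio has 16 parts, so with N = 359 the expected counts are:
  triangular-seedpod: 359 × 15/16 = 336.5625
  ovoid-seedpod: 359 × 1/16 = 22.4375
χ² = Σ (O − E)² / E
  triangular-seedpod: (338 − 336.5625)² / 336.5625 = 0.0061
  ovoid-seedpod: (21 − 22.4375)² / 22.4375 = 0.0921
χ² = 0.0061 + 0.0921 = 0.0982 ≈ 0.098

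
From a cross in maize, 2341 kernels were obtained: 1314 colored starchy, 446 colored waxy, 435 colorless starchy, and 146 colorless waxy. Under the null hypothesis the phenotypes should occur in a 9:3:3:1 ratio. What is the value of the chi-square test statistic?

0.156

The 9:3:3:1 ratio has 16 parts, so with N = 2341 the expected counts are:
  colored starchy: 2341 × 9/16 = 1316.8125
  colored waxy: 2341 × 3/16 = 438.9375
  colorless starchy: 2341 × 3/16 = 438.9375
  colorless waxy: 2341 × 1/16 = 146.3125
χ² = Σ (O − E)² / E
  colored starchy: (1314 − 1316.8125)² / 1316.8125 = 0.0060
  colored waxy: (446 − 438.9375)² / 438.9375 = 0.1136
  colorless starchy: (435 − 438.9375)² / 438.9375 = 0.0353
  colorless waxy: (146 − 146.3125)² / 146.3125 = 0.0007
χ² = 0.0060 + 0.1136 + 0.0353 + 0.0007 = 0.1556 ≈ 0.156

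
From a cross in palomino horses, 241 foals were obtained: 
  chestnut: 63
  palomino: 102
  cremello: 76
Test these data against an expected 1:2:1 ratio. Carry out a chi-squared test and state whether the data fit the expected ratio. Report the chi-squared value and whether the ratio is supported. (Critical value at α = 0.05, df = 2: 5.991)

Total ratio parts = 4. Expected numbers out of 241:
  chestnut: 241 × 1/4 = 60.25
  palomino: 241 × 2/4 = 120.5
  cremello: 241 × 1/4 = 60.25
χ² = Σ (O − E)² / E
  chestnut: (63 − 60.25)² / 60.25 = 0.1255
  palomino: (102 − 120.5)² / 120.5 = 2.8402
  cremello: (76 − 60.25)² / 60.25 = 4.1172
χ² = 0.1255 + 2.8402 + 4.1172 = 7.0829 ≈ 7.083
Degrees of freedom = 3 − 1 = 2; critical value at α = 0.05 is 5.991.
Since 7.083 > 5.991, we reject the null hypothesis — the data do not fit the 1:2:1 ratio.

7.083; not consistent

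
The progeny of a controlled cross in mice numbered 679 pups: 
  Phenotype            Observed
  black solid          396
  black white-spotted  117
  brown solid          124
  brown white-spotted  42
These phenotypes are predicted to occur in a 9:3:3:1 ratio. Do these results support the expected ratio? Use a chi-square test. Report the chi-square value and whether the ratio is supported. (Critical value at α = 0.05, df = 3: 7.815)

Total ratio parts = 16. Expected numbers out of 679:
  black solid: 679 × 9/16 = 381.9375
  black white-spotted: 679 × 3/16 = 127.3125
  brown solid: 679 × 3/16 = 127.3125
  brown white-spotted: 679 × 1/16 = 42.4375
χ² = Σ (O − E)² / E
  black solid: (396 − 381.9375)² / 381.9375 = 0.5178
  black white-spotted: (117 − 127.3125)² / 127.3125 = 0.8353
  brown solid: (124 − 127.3125)² / 127.3125 = 0.0862
  brown white-spotted: (42 − 42.4375)² / 42.4375 = 0.0045
χ² = 0.5178 + 0.8353 + 0.0862 + 0.0045 = 1.4438 ≈ 1.444
Degrees of freedom = 4 − 1 = 3; critical value at α = 0.05 is 7.815.
Since 1.444 < 7.815, we fail to reject the null hypothesis — the data are consistent with the 9:3:3:1 ratio.

1.444; consistent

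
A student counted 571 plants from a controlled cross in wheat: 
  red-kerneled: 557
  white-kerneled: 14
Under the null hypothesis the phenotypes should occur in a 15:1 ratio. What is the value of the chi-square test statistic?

14.058

Expected counts for N = 571 under a 15:1 ratio (total parts = 16):
  red-kerneled: 571 × 15/16 = 535.3125
  white-kerneled: 571 × 1/16 = 35.6875
χ² = Σ (O − E)² / E
  red-kerneled: (557 − 535.3125)² / 535.3125 = 0.8786
  white-kerneled: (14 − 35.6875)² / 35.6875 = 13.1796
χ² = 0.8786 + 13.1796 = 14.0582 ≈ 14.058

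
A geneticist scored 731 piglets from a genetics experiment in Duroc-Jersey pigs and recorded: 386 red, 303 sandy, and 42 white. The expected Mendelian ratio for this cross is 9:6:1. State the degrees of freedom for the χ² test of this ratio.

2

A goodness-of-fit test with 3 phenotype classes has df = 3 − 1 = 2.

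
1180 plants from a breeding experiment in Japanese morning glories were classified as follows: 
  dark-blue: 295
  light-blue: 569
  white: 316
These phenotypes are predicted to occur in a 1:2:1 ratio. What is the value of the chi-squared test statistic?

2.242

Expected counts for N = 1180 under a 1:2:1 ratio (total parts = 4):
  dark-blue: 1180 × 1/4 = 295
  light-blue: 1180 × 2/4 = 590
  white: 1180 × 1/4 = 295
χ² = Σ (O − E)² / E
  dark-blue: (295 − 295)² / 295 = 0.0000
  light-blue: (569 − 590)² / 590 = 0.7475
  white: (316 − 295)² / 295 = 1.4949
χ² = 0.0000 + 0.7475 + 1.4949 = 2.2424 ≈ 2.242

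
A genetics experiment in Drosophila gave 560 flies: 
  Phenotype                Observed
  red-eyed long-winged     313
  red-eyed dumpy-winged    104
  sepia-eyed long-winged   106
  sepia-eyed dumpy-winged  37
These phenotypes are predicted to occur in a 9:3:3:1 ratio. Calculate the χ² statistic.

0.146

The 9:3:3:1 ratio has 16 parts, so with N = 560 the expected counts are:
  red-eyed long-winged: 560 × 9/16 = 315
  red-eyed dumpy-winged: 560 × 3/16 = 105
  sepia-eyed long-winged: 560 × 3/16 = 105
  sepia-eyed dumpy-winged: 560 × 1/16 = 35
χ² = Σ (O − E)² / E
  red-eyed long-winged: (313 − 315)² / 315 = 0.0127
  red-eyed dumpy-winged: (104 − 105)² / 105 = 0.0095
  sepia-eyed long-winged: (106 − 105)² / 105 = 0.0095
  sepia-eyed dumpy-winged: (37 − 35)² / 35 = 0.1143
χ² = 0.0127 + 0.0095 + 0.0095 + 0.1143 = 0.146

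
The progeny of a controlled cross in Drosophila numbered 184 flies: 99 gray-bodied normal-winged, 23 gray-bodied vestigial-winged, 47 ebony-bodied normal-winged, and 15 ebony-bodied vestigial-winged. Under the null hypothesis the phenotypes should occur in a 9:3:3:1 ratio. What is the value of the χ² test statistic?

The 9:3:3:1 ratio has 16 parts, so with N = 184 the expected counts are:
  gray-bodied normal-winged: 184 × 9/16 = 103.5
  gray-bodied vestigial-winged: 184 × 3/16 = 34.5
  ebony-bodied normal-winged: 184 × 3/16 = 34.5
  ebony-bodied vestigial-winged: 184 × 1/16 = 11.5
χ² = Σ (O − E)² / E
  gray-bodied normal-winged: (99 − 103.5)² / 103.5 = 0.1957
  gray-bodied vestigial-winged: (23 − 34.5)² / 34.5 = 3.8333
  ebony-bodied normal-winged: (47 − 34.5)² / 34.5 = 4.5290
  ebony-bodied vestigial-winged: (15 − 11.5)² / 11.5 = 1.0652
χ² = 0.1957 + 3.8333 + 4.5290 + 1.0652 = 9.6232 ≈ 9.623

9.623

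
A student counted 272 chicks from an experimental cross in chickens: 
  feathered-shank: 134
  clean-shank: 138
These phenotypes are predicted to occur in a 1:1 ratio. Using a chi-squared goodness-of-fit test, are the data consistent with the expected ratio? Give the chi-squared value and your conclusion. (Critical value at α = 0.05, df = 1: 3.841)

Total ratio parts = 2. Expected numbers out of 272:
  feathered-shank: 272 × 1/2 = 136
  clean-shank: 272 × 1/2 = 136
χ² = Σ (O − E)² / E
  feathered-shank: (134 − 136)² / 136 = 0.0294
  clean-shank: (138 − 136)² / 136 = 0.0294
χ² = 0.0294 + 0.0294 = 0.0588 ≈ 0.059
Degrees of freedom = 2 − 1 = 1; critical value at α = 0.05 is 3.841.
Since 0.059 < 3.841, we fail to reject the null hypothesis — the data are consistent with the 1:1 ratio.

0.059; consistent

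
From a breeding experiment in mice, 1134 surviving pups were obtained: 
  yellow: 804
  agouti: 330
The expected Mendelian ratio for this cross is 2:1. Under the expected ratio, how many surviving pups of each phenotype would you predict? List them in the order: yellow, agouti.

756, 378

The 2:1 ratio has 3 parts, so with N = 1134 the expected counts are:
  yellow: 1134 × 2/3 = 756
  agouti: 1134 × 1/3 = 378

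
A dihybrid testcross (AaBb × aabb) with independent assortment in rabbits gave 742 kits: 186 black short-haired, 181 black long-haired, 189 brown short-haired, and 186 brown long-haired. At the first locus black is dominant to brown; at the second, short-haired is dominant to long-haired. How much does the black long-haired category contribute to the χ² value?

A dihybrid testcross with independent assortment gives a 1:1:1:1 ratio.
Expected counts for N = 742 under a 1:1:1:1 ratio (total parts = 4):
  black short-haired: 742 × 1/4 = 185.5
  black long-haired: 742 × 1/4 = 185.5
  brown short-haired: 742 × 1/4 = 185.5
  brown long-haired: 742 × 1/4 = 185.5
Contribution of black long-haired: (181 − 185.5)² / 185.5 = 0.1092

0.109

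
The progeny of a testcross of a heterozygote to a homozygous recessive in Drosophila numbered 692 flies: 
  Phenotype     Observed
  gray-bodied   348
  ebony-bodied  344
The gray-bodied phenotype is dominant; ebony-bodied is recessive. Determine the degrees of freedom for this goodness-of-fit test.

1

A testcross of a heterozygote (Aa × aa) gives a 1:1 phenotypic ratio.
A goodness-of-fit test with 2 phenotype classes has df = 2 − 1 = 1.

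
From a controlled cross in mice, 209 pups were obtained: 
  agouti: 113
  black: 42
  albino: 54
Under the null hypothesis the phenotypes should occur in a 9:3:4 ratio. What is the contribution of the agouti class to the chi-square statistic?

0.177

Under the 9:3:4 hypothesis (Σ ratio = 16, N = 209):
  agouti: 209 × 9/16 = 117.5625
  black: 209 × 3/16 = 39.1875
  albino: 209 × 4/16 = 52.25
Contribution of agouti: (113 − 117.5625)² / 117.5625 = 0.1771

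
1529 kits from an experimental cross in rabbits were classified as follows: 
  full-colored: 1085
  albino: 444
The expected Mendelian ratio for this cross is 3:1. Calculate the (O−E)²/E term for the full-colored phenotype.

Total ratio parts = 4. Expected numbers out of 1529:
  full-colored: 1529 × 3/4 = 1146.75
  albino: 1529 × 1/4 = 382.25
Contribution of full-colored: (1085 − 1146.75)² / 1146.75 = 3.3251

3.325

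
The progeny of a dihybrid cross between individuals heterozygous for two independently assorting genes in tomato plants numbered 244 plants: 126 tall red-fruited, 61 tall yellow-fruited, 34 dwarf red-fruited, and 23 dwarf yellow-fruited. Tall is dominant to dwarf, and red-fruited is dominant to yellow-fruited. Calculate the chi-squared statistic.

12.962

A dihybrid F₂ with independent assortment and complete dominance at both loci gives a 9:3:3:1 phenotypic ratio.
The 9:3:3:1 ratio has 16 parts, so with N = 244 the expected counts are:
  tall red-fruited: 244 × 9/16 = 137.25
  tall yellow-fruited: 244 × 3/16 = 45.75
  dwarf red-fruited: 244 × 3/16 = 45.75
  dwarf yellow-fruited: 244 × 1/16 = 15.25
χ² = Σ (O − E)² / E
  tall red-fruited: (126 − 137.25)² / 137.25 = 0.9221
  tall yellow-fruited: (61 − 45.75)² / 45.75 = 5.0833
  dwarf red-fruited: (34 − 45.75)² / 45.75 = 3.0178
  dwarf yellow-fruited: (23 − 15.25)² / 15.25 = 3.9385
χ² = 0.9221 + 5.0833 + 3.0178 + 3.9385 = 12.9617 ≈ 12.962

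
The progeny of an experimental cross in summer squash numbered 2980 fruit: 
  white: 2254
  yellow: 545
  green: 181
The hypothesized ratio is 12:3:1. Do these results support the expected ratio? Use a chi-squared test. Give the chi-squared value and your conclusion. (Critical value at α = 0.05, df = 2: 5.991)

Expected counts for N = 2980 under a 12:3:1 ratio (total parts = 16):
  white: 2980 × 12/16 = 2235
  yellow: 2980 × 3/16 = 558.75
  green: 2980 × 1/16 = 186.25
χ² = Σ (O − E)² / E
  white: (2254 − 2235)² / 2235 = 0.1615
  yellow: (545 − 558.75)² / 558.75 = 0.3384
  green: (181 − 186.25)² / 186.25 = 0.1480
χ² = 0.1615 + 0.3384 + 0.1480 = 0.6479 ≈ 0.648
Degrees of freedom = 3 − 1 = 2; critical value at α = 0.05 is 5.991.
Since 0.648 < 5.991, we fail to reject the null hypothesis — the data are consistent with the 12:3:1 ratio.

0.648; consistent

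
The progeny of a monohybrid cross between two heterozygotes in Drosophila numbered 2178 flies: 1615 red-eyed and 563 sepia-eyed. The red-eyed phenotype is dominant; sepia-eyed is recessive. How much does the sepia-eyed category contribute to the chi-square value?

For a monohybrid cross between heterozygotes with complete dominance, the expected phenotypic ratio is 3:1.
The 3:1 ratio has 4 parts, so with N = 2178 the expected counts are:
  red-eyed: 2178 × 3/4 = 1633.5
  sepia-eyed: 2178 × 1/4 = 544.5
Contribution of sepia-eyed: (563 − 544.5)² / 544.5 = 0.6286

0.629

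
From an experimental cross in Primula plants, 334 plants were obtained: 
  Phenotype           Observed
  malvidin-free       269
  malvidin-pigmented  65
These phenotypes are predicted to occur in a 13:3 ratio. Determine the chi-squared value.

Expected counts for N = 334 under a 13:3 ratio (total parts = 16):
  malvidin-free: 334 × 13/16 = 271.375
  malvidin-pigmented: 334 × 3/16 = 62.625
χ² = Σ (O − E)² / E
  malvidin-free: (269 − 271.375)² / 271.375 = 0.0208
  malvidin-pigmented: (65 − 62.625)² / 62.625 = 0.0901
χ² = 0.0208 + 0.0901 = 0.1109 ≈ 0.111

0.111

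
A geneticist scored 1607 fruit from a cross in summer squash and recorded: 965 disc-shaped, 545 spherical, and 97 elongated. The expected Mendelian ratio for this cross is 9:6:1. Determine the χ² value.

Under the 9:6:1 hypothesis (Σ ratio = 16, N = 1607):
  disc-shaped: 1607 × 9/16 = 903.9375
  spherical: 1607 × 6/16 = 602.625
  elongated: 1607 × 1/16 = 100.4375
χ² = Σ (O − E)² / E
  disc-shaped: (965 − 903.9375)² / 903.9375 = 4.1249
  spherical: (545 − 602.625)² / 602.625 = 5.5103
  elongated: (97 − 100.4375)² / 100.4375 = 0.1176
χ² = 4.1249 + 5.5103 + 0.1176 = 9.7528 ≈ 9.753

9.753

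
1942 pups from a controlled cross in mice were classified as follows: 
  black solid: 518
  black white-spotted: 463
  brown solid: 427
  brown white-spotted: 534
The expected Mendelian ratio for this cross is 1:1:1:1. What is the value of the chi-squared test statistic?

15.112

The 1:1:1:1 ratio has 4 parts, so with N = 1942 the expected counts are:
  black solid: 1942 × 1/4 = 485.5
  black white-spotted: 1942 × 1/4 = 485.5
  brown solid: 1942 × 1/4 = 485.5
  brown white-spotted: 1942 × 1/4 = 485.5
χ² = Σ (O − E)² / E
  black solid: (518 − 485.5)² / 485.5 = 2.1756
  black white-spotted: (463 − 485.5)² / 485.5 = 1.0427
  brown solid: (427 − 485.5)² / 485.5 = 7.0489
  brown white-spotted: (534 − 485.5)² / 485.5 = 4.8450
χ² = 2.1756 + 1.0427 + 7.0489 + 4.8450 = 15.1122 ≈ 15.112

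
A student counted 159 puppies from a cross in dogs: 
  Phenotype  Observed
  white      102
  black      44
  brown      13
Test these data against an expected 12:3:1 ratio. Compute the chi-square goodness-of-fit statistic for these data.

The 12:3:1 ratio has 16 parts, so with N = 159 the expected counts are:
  white: 159 × 12/16 = 119.25
  black: 159 × 3/16 = 29.8125
  brown: 159 × 1/16 = 9.9375
χ² = Σ (O − E)² / E
  white: (102 − 119.25)² / 119.25 = 2.4953
  black: (44 − 29.8125)² / 29.8125 = 6.7517
  brown: (13 − 9.9375)² / 9.9375 = 0.9438
χ² = 2.4953 + 6.7517 + 0.9438 = 10.1908 ≈ 10.191

10.191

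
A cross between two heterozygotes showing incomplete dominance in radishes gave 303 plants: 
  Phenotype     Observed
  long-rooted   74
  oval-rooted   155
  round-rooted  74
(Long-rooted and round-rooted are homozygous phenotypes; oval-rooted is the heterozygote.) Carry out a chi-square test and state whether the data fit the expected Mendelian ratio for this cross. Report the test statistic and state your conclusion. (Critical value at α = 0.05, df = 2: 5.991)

With incomplete dominance, a heterozygote × heterozygote cross gives a 1:2:1 phenotypic ratio.
The 1:2:1 ratio has 4 parts, so with N = 303 the expected counts are:
  long-rooted: 303 × 1/4 = 75.75
  oval-rooted: 303 × 2/4 = 151.5
  round-rooted: 303 × 1/4 = 75.75
χ² = Σ (O − E)² / E
  long-rooted: (74 − 75.75)² / 75.75 = 0.0404
  oval-rooted: (155 − 151.5)² / 151.5 = 0.0809
  round-rooted: (74 − 75.75)² / 75.75 = 0.0404
χ² = 0.0404 + 0.0809 + 0.0404 = 0.1617 ≈ 0.162
Degrees of freedom = 3 − 1 = 2; critical value at α = 0.05 is 5.991.
Since 0.162 < 5.991, we fail to reject the null hypothesis — the data are consistent with the 1:2:1 ratio.

0.162; consistent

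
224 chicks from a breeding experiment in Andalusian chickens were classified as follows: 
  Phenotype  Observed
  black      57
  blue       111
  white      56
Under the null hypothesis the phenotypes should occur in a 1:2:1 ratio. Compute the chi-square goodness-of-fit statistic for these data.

0.027

Expected counts for N = 224 under a 1:2:1 ratio (total parts = 4):
  black: 224 × 1/4 = 56
  blue: 224 × 2/4 = 112
  white: 224 × 1/4 = 56
χ² = Σ (O − E)² / E
  black: (57 − 56)² / 56 = 0.0179
  blue: (111 − 112)² / 112 = 0.0089
  white: (56 − 56)² / 56 = 0.0000
χ² = 0.0179 + 0.0089 + 0.0000 = 0.0268 ≈ 0.027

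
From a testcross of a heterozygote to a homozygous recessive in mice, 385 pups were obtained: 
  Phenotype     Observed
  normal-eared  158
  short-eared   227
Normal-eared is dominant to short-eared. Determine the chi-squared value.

12.366

A testcross of a heterozygote (Aa × aa) gives a 1:1 phenotypic ratio.
The 1:1 ratio has 2 parts, so with N = 385 the expected counts are:
  normal-eared: 385 × 1/2 = 192.5
  short-eared: 385 × 1/2 = 192.5
χ² = Σ (O − E)² / E
  normal-eared: (158 − 192.5)² / 192.5 = 6.1831
  short-eared: (227 − 192.5)² / 192.5 = 6.1831
χ² = 6.1831 + 6.1831 = 12.3662 ≈ 12.366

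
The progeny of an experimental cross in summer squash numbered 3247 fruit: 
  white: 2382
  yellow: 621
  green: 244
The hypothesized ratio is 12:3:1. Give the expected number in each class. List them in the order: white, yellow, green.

2435.25, 608.8125, 202.9375

Under the 12:3:1 hypothesis (Σ ratio = 16, N = 3247):
  white: 3247 × 12/16 = 2435.25
  yellow: 3247 × 3/16 = 608.8125
  green: 3247 × 1/16 = 202.9375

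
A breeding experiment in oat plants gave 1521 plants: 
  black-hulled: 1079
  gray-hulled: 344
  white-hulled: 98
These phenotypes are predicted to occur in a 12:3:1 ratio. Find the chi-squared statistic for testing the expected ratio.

15.562

Expected counts for N = 1521 under a 12:3:1 ratio (total parts = 16):
  black-hulled: 1521 × 12/16 = 1140.75
  gray-hulled: 1521 × 3/16 = 285.1875
  white-hulled: 1521 × 1/16 = 95.0625
χ² = Σ (O − E)² / E
  black-hulled: (1079 − 1140.75)² / 1140.75 = 3.3426
  gray-hulled: (344 − 285.1875)² / 285.1875 = 12.1285
  white-hulled: (98 − 95.0625)² / 95.0625 = 0.0908
χ² = 3.3426 + 12.1285 + 0.0908 = 15.5619 ≈ 15.562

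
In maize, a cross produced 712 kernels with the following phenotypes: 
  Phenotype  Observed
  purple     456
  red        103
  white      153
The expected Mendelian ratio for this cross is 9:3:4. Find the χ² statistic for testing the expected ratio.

18.170

Under the 9:3:4 hypothesis (Σ ratio = 16, N = 712):
  purple: 712 × 9/16 = 400.5
  red: 712 × 3/16 = 133.5
  white: 712 × 4/16 = 178
χ² = Σ (O − E)² / E
  purple: (456 − 400.5)² / 400.5 = 7.6910
  red: (103 − 133.5)² / 133.5 = 6.9682
  white: (153 − 178)² / 178 = 3.5112
χ² = 7.6910 + 6.9682 + 3.5112 = 18.1704 ≈ 18.170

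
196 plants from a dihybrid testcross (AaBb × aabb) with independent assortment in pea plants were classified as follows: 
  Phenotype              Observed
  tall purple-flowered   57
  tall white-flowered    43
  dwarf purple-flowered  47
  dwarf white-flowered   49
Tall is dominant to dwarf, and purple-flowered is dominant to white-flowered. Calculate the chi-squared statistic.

A dihybrid testcross with independent assortment gives a 1:1:1:1 ratio.
Expected counts for N = 196 under a 1:1:1:1 ratio (total parts = 4):
  tall purple-flowered: 196 × 1/4 = 49
  tall white-flowered: 196 × 1/4 = 49
  dwarf purple-flowered: 196 × 1/4 = 49
  dwarf white-flowered: 196 × 1/4 = 49
χ² = Σ (O − E)² / E
  tall purple-flowered: (57 − 49)² / 49 = 1.3061
  tall white-flowered: (43 − 49)² / 49 = 0.7347
  dwarf purple-flowered: (47 − 49)² / 49 = 0.0816
  dwarf white-flowered: (49 − 49)² / 49 = 0.0000
χ² = 1.3061 + 0.7347 + 0.0816 + 0.0000 = 2.1224 ≈ 2.122

2.122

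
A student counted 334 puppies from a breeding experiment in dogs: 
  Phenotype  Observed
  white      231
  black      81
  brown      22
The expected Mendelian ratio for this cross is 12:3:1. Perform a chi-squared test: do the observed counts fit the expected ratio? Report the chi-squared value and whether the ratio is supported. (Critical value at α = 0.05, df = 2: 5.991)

6.970; not consistent

Under the 12:3:1 hypothesis (Σ ratio = 16, N = 334):
  white: 334 × 12/16 = 250.5
  black: 334 × 3/16 = 62.625
  brown: 334 × 1/16 = 20.875
χ² = Σ (O − E)² / E
  white: (231 − 250.5)² / 250.5 = 1.5180
  black: (81 − 62.625)² / 62.625 = 5.3915
  brown: (22 − 20.875)² / 20.875 = 0.0606
χ² = 1.5180 + 5.3915 + 0.0606 = 6.9701 ≈ 6.970
Degrees of freedom = 3 − 1 = 2; critical value at α = 0.05 is 5.991.
Since 6.970 > 5.991, we reject the null hypothesis — the data do not fit the 12:3:1 ratio.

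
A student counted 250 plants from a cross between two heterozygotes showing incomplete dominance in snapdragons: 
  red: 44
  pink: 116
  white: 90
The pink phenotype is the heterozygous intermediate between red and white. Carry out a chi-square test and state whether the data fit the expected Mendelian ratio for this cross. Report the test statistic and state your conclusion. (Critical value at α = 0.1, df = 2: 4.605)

With incomplete dominance, a heterozygote × heterozygote cross gives a 1:2:1 phenotypic ratio.
Expected counts for N = 250 under a 1:2:1 ratio (total parts = 4):
  red: 250 × 1/4 = 62.5
  pink: 250 × 2/4 = 125
  white: 250 × 1/4 = 62.5
χ² = Σ (O − E)² / E
  red: (44 − 62.5)² / 62.5 = 5.4760
  pink: (116 − 125)² / 125 = 0.6480
  white: (90 − 62.5)² / 62.5 = 12.1000
χ² = 5.4760 + 0.6480 + 12.1000 = 18.224
Degrees of freedom = 3 − 1 = 2; critical value at α = 0.1 is 4.605.
Since 18.224 > 4.605, we reject the null hypothesis — the data do not fit the 1:2:1 ratio.

18.224; not consistent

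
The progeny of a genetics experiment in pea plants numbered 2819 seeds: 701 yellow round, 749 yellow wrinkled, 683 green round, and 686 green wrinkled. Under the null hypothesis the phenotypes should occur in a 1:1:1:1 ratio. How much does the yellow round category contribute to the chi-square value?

Expected counts for N = 2819 under a 1:1:1:1 ratio (total parts = 4):
  yellow round: 2819 × 1/4 = 704.75
  yellow wrinkled: 2819 × 1/4 = 704.75
  green round: 2819 × 1/4 = 704.75
  green wrinkled: 2819 × 1/4 = 704.75
Contribution of yellow round: (701 − 704.75)² / 704.75 = 0.0200

0.020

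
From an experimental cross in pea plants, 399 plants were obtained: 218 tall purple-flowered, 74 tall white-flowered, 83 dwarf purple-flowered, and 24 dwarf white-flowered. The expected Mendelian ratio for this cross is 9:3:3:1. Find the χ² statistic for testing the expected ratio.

The 9:3:3:1 ratio has 16 parts, so with N = 399 the expected counts are:
  tall purple-flowered: 399 × 9/16 = 224.4375
  tall white-flowered: 399 × 3/16 = 74.8125
  dwarf purple-flowered: 399 × 3/16 = 74.8125
  dwarf white-flowered: 399 × 1/16 = 24.9375
χ² = Σ (O − E)² / E
  tall purple-flowered: (218 − 224.4375)² / 224.4375 = 0.1846
  tall white-flowered: (74 − 74.8125)² / 74.8125 = 0.0088
  dwarf purple-flowered: (83 − 74.8125)² / 74.8125 = 0.8960
  dwarf white-flowered: (24 − 24.9375)² / 24.9375 = 0.0352
χ² = 0.1846 + 0.0088 + 0.8960 + 0.0352 = 1.1246 ≈ 1.125

1.125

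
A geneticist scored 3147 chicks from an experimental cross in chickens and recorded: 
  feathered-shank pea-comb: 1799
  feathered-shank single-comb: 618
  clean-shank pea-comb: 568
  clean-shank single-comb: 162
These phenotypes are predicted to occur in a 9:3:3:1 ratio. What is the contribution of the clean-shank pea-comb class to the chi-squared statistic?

The 9:3:3:1 ratio has 16 parts, so with N = 3147 the expected counts are:
  feathered-shank pea-comb: 3147 × 9/16 = 1770.1875
  feathered-shank single-comb: 3147 × 3/16 = 590.0625
  clean-shank pea-comb: 3147 × 3/16 = 590.0625
  clean-shank single-comb: 3147 × 1/16 = 196.6875
Contribution of clean-shank pea-comb: (568 − 590.0625)² / 590.0625 = 0.8249

0.825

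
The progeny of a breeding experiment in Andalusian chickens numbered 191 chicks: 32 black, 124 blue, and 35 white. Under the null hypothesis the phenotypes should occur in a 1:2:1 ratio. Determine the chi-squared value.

17.105

Expected counts for N = 191 under a 1:2:1 ratio (total parts = 4):
  black: 191 × 1/4 = 47.75
  blue: 191 × 2/4 = 95.5
  white: 191 × 1/4 = 47.75
χ² = Σ (O − E)² / E
  black: (32 − 47.75)² / 47.75 = 5.1950
  blue: (124 − 95.5)² / 95.5 = 8.5052
  white: (35 − 47.75)² / 47.75 = 3.4045
χ² = 5.1950 + 8.5052 + 3.4045 = 17.1047 ≈ 17.105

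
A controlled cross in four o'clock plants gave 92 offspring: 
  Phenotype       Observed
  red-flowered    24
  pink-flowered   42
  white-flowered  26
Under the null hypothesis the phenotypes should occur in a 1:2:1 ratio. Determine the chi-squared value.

Under the 1:2:1 hypothesis (Σ ratio = 4, N = 92):
  red-flowered: 92 × 1/4 = 23
  pink-flowered: 92 × 2/4 = 46
  white-flowered: 92 × 1/4 = 23
χ² = Σ (O − E)² / E
  red-flowered: (24 − 23)² / 23 = 0.0435
  pink-flowered: (42 − 46)² / 46 = 0.3478
  white-flowered: (26 − 23)² / 23 = 0.3913
χ² = 0.0435 + 0.3478 + 0.3913 = 0.7826 ≈ 0.783

0.783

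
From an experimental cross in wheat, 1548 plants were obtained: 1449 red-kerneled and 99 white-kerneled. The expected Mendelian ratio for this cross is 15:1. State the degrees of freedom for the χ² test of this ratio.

1

A goodness-of-fit test with 2 phenotype classes has df = 2 − 1 = 1.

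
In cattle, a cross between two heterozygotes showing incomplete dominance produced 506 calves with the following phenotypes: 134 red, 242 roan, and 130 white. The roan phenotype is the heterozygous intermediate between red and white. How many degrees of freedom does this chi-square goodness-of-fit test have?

With incomplete dominance, a heterozygote × heterozygote cross gives a 1:2:1 phenotypic ratio.
A goodness-of-fit test with 3 phenotype classes has df = 3 − 1 = 2.

2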